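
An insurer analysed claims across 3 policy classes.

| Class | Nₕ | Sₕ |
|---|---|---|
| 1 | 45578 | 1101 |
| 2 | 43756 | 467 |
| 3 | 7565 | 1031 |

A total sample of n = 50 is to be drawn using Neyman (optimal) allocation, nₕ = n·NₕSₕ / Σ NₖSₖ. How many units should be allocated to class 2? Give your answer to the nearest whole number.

Σ NₕSₕ = 45578·1101 + 43756·467 + 7565·1031 = 78414945.
Share for 2: 20434052/78414945 = 0.26059.
n_2 = 50 × 0.26059 = 13.029... → 13.

13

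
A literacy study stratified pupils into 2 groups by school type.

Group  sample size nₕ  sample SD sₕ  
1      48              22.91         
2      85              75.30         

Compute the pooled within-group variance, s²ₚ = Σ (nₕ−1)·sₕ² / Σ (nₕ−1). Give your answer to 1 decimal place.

1: (48−1)·22.91² = 47·524.8681 = 24668.8007
2: (85−1)·75.30² = 84·5670.09 = 476287.56
Numerator = 500956.3607; denominator = Σ(nₕ−1) = 131.
s²ₚ = 500956.3607/131 = 3824.094... → 3824.1.

3824.1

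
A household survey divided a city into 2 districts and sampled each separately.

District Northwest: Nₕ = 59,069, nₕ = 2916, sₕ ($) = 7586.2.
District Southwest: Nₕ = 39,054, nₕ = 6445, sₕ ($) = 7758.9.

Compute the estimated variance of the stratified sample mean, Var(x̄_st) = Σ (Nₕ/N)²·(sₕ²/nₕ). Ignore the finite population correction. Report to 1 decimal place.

N = 98123; Wₕ = Nₕ/N.
district Northwest: (59069/98123)²·7586.2²/2916 = 7152.1837
district Southwest: (39054/98123)²·7758.9²/6445 = 1479.6766
Sum = 8631.8602 → 8631.9.

8631.9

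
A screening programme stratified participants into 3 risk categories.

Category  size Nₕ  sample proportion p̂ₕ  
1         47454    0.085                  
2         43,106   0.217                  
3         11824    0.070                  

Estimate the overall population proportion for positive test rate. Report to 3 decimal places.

N = 47454 + 43106 + 11824 = 102384.
Overall proportion = Σ (Nₕ/N)·p̂ₕ.
Σ Nₕp̂ₕ = 4033.59 + 9354.002 + 827.68 = 14215.272.
14215.272 / 102384 = 0.13884... → 0.139.

0.139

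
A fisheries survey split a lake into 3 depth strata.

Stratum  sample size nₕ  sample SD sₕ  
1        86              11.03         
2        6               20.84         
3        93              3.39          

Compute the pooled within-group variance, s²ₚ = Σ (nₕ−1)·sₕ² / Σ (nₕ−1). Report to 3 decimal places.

74.560

Degrees of freedom: 85 + 5 + 92 = 182.
Σ(nₕ−1)sₕ² = 85·121.6609 + 5·434.3056 + 92·11.4921 = 13569.9777.
s²ₚ = 13569.9777 / 182 = 74.56032... → 74.560.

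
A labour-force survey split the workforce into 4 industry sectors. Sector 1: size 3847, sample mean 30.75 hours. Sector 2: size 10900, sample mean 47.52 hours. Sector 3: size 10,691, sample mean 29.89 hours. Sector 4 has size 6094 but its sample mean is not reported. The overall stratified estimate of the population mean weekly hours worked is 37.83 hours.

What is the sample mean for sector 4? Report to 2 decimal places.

38.90

N = 3847 + 10900 + 10691 + 6094 = 31532.
Overall total = μ·N = 37.83·31532 = 1192855.56.
Subtract the known strata: 3847·30.75 + 10900·47.52 + 10691·29.89 = 955817.24.
Remaining total for sector 4: 1192855.56 − 955817.24 = 237038.32.
Divide by its size: 237038.32 / 6094 = 38.8970... → 38.90.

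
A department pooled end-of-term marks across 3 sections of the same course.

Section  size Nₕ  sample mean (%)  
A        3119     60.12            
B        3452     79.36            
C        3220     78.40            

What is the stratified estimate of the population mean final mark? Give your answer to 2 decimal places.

N = 3119 + 3452 + 3220 = 9791.
The stratified mean weights each stratum mean by its population share Nₕ/N.
Σ Nₕx̄ₕ = 3119·60.12 + 3452·79.36 + 3220·78.40 = 187514.28 + 273950.72 + 252448 = 713913.
Divide by N: 713913 / 9791 = 72.9152... → 72.92.

72.92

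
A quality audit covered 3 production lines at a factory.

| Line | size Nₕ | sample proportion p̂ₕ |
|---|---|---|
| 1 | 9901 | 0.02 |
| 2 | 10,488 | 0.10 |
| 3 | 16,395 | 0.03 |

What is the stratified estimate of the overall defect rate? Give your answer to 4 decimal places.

N = 9901 + 10488 + 16395 = 36784.
Overall proportion = Σ (Nₕ/N)·p̂ₕ.
Σ Nₕp̂ₕ = 198.02 + 1048.8 + 491.85 = 1738.67.
1738.67 / 36784 = 0.047267... → 0.0473.

0.0473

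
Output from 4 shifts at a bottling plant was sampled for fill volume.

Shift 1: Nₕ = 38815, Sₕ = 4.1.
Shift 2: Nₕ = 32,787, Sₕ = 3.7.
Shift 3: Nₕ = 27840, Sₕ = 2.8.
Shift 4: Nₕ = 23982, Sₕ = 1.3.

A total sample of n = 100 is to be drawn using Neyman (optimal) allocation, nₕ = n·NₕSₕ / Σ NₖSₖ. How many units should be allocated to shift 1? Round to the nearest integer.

41

1: NₕSₕ = 38815·4.1 = 159141.5
2: NₕSₕ = 32787·3.7 = 121311.9
3: NₕSₕ = 27840·2.8 = 77952
4: NₕSₕ = 23982·1.3 = 31176.6
Σ NₕSₕ = 389582.
n_1 = 100·159141.5/389582 = 40.849... → 41.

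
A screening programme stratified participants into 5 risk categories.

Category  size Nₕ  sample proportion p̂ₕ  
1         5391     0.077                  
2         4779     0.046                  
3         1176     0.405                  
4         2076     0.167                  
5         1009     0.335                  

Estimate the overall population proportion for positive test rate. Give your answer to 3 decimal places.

Wₕ = Nₕ/N with N = 14431: 0.3736, 0.3312, 0.0815, 0.1439, 0.0699.
p̂_st = 0.3736·0.077 + 0.3312·0.046 + 0.0815·0.405 + 0.1439·0.167 + 0.0699·0.335 ≈ 0.12445... → 0.124.

0.124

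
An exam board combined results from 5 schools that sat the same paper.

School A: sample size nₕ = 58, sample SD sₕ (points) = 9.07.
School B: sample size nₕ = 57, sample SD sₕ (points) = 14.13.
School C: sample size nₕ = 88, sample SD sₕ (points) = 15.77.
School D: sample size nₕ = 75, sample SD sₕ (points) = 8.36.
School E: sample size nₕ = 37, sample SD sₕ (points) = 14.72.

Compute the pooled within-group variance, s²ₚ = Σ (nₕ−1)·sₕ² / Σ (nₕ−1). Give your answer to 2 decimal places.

162.83

A: (58−1)·9.07² = 57·82.2649 = 4689.0993
B: (57−1)·14.13² = 56·199.6569 = 11180.7864
C: (88−1)·15.77² = 87·248.6929 = 21636.2823
D: (75−1)·8.36² = 74·69.8896 = 5171.8304
E: (37−1)·14.72² = 36·216.6784 = 7800.4224
Numerator = 50478.4208; denominator = Σ(nₕ−1) = 310.
s²ₚ = 50478.4208/310 = 162.8336... → 162.83.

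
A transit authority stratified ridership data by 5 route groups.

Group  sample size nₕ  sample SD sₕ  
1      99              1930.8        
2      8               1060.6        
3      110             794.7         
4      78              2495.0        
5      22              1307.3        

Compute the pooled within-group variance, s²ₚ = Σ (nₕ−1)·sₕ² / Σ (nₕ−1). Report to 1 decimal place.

Degrees of freedom: 98 + 7 + 109 + 77 + 21 = 312.
Σ(nₕ−1)sₕ² = 98·3727988.64 + 7·1124872.36 + 109·631548.09 + 77·6225025 + 21·1709033.29 = 957272359.14.
s²ₚ = 957272359.14 / 312 = 3068180.638... → 3068180.6.

3068180.6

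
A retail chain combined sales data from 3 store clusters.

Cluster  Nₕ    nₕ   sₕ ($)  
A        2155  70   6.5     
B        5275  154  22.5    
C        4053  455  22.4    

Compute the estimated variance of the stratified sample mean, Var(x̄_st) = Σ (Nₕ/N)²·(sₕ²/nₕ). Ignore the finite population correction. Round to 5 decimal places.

0.85235

N = 11483. Term for each stratum: Wₕ²sₕ²/nₕ.
Var(x̄_st) = 0.02125751 + 0.69371089 + 0.13738114 = 0.85234955 → 0.85235.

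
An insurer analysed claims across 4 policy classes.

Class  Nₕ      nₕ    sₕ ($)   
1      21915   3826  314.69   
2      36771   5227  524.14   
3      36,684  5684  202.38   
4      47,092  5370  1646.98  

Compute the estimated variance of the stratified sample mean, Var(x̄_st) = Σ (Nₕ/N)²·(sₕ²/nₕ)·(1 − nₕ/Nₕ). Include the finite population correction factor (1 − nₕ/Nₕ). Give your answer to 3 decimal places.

N = 142462. Term for each stratum: Wₕ²sₕ²/nₕ·(1−nₕ/Nₕ).
Var(x̄_st) = 0.505567 + 3.003767 + 0.403758 + 48.900865 = 52.813958 → 52.814.

52.814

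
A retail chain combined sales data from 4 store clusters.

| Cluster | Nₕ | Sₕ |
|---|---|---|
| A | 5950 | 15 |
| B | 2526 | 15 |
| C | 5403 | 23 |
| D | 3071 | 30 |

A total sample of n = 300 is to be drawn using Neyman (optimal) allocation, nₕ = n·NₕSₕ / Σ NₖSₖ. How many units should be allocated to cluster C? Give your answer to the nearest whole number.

Σ NₕSₕ = 5950·15 + 2526·15 + 5403·23 + 3071·30 = 343539.
Share for C: 124269/343539 = 0.36173.
n_C = 300 × 0.36173 = 108.520... → 109.

109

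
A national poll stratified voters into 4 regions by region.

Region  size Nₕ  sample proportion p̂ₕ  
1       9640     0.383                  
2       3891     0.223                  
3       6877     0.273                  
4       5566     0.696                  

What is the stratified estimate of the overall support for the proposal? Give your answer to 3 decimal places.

Wₕ = Nₕ/N with N = 25974: 0.3711, 0.1498, 0.2648, 0.2143.
p̂_st = 0.3711·0.383 + 0.1498·0.223 + 0.2648·0.273 + 0.2143·0.696 ≈ 0.39698... → 0.397.

0.397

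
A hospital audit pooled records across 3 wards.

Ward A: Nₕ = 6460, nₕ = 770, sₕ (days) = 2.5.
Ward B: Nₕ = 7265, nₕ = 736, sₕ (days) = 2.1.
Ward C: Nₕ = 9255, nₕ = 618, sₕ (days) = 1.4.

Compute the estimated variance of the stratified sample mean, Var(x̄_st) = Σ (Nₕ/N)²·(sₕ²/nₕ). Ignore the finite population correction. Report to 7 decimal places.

N = 22980. Term for each stratum: Wₕ²sₕ²/nₕ.
Var(x̄_st) = 0.0006414374 + 0.0005988692 + 0.0005144230 = 0.0017547296 → 0.0017547.

0.0017547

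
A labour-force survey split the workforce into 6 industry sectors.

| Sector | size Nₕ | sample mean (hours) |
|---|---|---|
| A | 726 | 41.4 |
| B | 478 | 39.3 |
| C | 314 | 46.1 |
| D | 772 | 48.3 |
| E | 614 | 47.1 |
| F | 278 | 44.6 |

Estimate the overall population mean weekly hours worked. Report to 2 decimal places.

44.60

N = 726 + 478 + 314 + 772 + 614 + 278 = 3182.
Weight each subgroup mean by Nₕ/N and sum.
Σ Nₕx̄ₕ = 726·41.4 + 478·39.3 + 314·46.1 + 772·48.3 + 614·47.1 + 278·44.6 = 30056.4 + 18785.4 + 14475.4 + 37287.6 + 28919.4 + 12398.8 = 141923.
Divide by N: 141923 / 3182 = 44.6018... → 44.60.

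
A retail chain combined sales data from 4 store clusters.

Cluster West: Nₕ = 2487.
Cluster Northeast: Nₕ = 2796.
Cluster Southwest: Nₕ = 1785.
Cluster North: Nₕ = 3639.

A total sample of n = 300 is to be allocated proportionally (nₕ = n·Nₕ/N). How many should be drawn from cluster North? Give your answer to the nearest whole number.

102

Share of cluster North = 3639/10707 = 0.33987.
Allocate 300 × 0.33987 = 101.961... → 102.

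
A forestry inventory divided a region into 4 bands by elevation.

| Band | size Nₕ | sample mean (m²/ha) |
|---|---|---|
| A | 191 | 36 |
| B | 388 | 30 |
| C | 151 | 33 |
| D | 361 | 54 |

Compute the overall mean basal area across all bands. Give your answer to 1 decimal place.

39.4

N = 191 + 388 + 151 + 361 = 1091.
Weight each subgroup mean by Nₕ/N and sum.
Σ Nₕx̄ₕ = 191·36 + 388·30 + 151·33 + 361·54 = 6876 + 11640 + 4983 + 19494 = 42993.
Divide by N: 42993 / 1091 = 39.407... → 39.4.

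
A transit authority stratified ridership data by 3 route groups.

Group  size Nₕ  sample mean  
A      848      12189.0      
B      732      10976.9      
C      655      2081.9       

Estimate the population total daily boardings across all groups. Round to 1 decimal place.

19735007.3

Estimate total by summing Nₕ·x̄ₕ over strata.
848·12189.0 + 732·10976.9 + 655·2081.9 = 10336272 + 8035090.8 + 1363644.5 = 19735007.3.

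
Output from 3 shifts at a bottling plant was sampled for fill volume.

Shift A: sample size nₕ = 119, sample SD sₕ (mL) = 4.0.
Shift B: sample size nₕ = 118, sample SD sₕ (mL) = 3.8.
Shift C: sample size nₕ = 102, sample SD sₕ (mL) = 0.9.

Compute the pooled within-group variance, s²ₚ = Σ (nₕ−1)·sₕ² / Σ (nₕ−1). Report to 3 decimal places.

A: (119−1)·4.0² = 118·16 = 1888
B: (118−1)·3.8² = 117·14.44 = 1689.48
C: (102−1)·0.9² = 101·0.81 = 81.81
Numerator = 3659.29; denominator = Σ(nₕ−1) = 336.
s²ₚ = 3659.29/336 = 10.89074... → 10.891.

10.891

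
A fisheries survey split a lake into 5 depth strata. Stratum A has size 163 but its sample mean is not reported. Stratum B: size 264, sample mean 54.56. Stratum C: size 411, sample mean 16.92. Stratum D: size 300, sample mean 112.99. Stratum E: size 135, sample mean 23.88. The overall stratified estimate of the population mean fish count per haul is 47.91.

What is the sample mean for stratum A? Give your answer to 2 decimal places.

N = 163 + 264 + 411 + 300 + 135 = 1273.
Overall total = μ·N = 47.91·1273 = 60989.43.
Subtract the known strata: 264·54.56 + 411·16.92 + 300·112.99 + 135·23.88 = 58478.76.
Remaining total for stratum A: 60989.43 − 58478.76 = 2510.67.
Divide by its size: 2510.67 / 163 = 15.4029... → 15.40.

15.40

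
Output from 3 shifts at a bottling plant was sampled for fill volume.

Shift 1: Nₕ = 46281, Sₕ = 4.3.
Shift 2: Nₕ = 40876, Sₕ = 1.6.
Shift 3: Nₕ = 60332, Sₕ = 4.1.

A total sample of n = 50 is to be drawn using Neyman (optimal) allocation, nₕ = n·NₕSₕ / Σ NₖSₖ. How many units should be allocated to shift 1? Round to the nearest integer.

1: NₕSₕ = 46281·4.3 = 199008.3
2: NₕSₕ = 40876·1.6 = 65401.6
3: NₕSₕ = 60332·4.1 = 247361.2
Σ NₕSₕ = 511771.1.
n_1 = 50·199008.3/511771.1 = 19.443... → 19.

19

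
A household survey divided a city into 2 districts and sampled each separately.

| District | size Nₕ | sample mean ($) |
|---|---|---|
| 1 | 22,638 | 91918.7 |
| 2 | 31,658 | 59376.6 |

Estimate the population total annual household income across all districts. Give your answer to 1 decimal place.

3960599933.4

1: 22638·91918.7 = 2080855530.6
2: 31658·59376.6 = 1879744402.8
τ̂ = Σ Nₕx̄ₕ = 3960599933.4.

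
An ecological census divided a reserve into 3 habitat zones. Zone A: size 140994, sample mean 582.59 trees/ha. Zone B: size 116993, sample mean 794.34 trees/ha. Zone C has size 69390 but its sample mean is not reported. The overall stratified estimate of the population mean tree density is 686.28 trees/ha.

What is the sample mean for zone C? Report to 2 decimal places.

N = 140994 + 116993 + 69390 = 327377.
Overall total = μ·N = 686.28·327377 = 224672287.56.
Subtract the known strata: 140994·582.59 + 116993·794.34 = 175073914.08.
Remaining total for zone C: 224672287.56 − 175073914.08 = 49598373.48.
Divide by its size: 49598373.48 / 69390 = 714.7770... → 714.78.

714.78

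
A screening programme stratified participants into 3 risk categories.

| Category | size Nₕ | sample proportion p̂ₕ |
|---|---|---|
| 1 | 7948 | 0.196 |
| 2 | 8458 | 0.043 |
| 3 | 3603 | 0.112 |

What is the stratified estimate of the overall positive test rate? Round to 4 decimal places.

N = 7948 + 8458 + 3603 = 20009.
Overall proportion = Σ (Nₕ/N)·p̂ₕ.
Σ Nₕp̂ₕ = 1557.808 + 363.694 + 403.536 = 2325.038.
2325.038 / 20009 = 0.116200... → 0.1162.

0.1162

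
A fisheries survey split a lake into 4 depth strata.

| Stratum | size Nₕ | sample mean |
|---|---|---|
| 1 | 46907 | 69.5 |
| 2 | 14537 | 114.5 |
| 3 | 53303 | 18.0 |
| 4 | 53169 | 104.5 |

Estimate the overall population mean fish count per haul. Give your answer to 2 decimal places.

N = 46907 + 14537 + 53303 + 53169 = 167916.
Weight each subgroup mean by Nₕ/N and sum.
Σ Nₕx̄ₕ = 46907·69.5 + 14537·114.5 + 53303·18.0 + 53169·104.5 = 3260036.5 + 1664486.5 + 959454 + 5556160.5 = 11440137.5.
Divide by N: 11440137.5 / 167916 = 68.1301... → 68.13.

68.13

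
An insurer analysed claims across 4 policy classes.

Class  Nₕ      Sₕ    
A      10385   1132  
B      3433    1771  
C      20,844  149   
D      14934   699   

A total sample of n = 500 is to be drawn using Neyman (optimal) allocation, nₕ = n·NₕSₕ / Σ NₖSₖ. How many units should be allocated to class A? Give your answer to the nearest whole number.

187

A: NₕSₕ = 10385·1132 = 11755820
B: NₕSₕ = 3433·1771 = 6079843
C: NₕSₕ = 20844·149 = 3105756
D: NₕSₕ = 14934·699 = 10438866
Σ NₕSₕ = 31380285.
n_A = 500·11755820/31380285 = 187.312... → 187.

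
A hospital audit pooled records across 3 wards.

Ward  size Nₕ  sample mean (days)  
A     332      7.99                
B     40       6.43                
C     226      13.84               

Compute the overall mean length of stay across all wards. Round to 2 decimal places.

10.10

N = 598; weights Wₕ = Nₕ/N = (0.5552, 0.0669, 0.3779).
x̄_st = Σ Wₕ·x̄ₕ = 0.5552·7.99 + 0.0669·6.43 + 0.3779·13.84 ≈ 10.0965...
→ 10.10.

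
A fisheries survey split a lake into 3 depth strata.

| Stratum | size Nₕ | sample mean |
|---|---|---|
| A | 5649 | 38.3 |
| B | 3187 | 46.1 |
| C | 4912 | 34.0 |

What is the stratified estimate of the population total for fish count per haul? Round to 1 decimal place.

Estimate total by summing Nₕ·x̄ₕ over strata.
5649·38.3 + 3187·46.1 + 4912·34.0 = 216356.7 + 146920.7 + 167008 = 530285.4.

530285.4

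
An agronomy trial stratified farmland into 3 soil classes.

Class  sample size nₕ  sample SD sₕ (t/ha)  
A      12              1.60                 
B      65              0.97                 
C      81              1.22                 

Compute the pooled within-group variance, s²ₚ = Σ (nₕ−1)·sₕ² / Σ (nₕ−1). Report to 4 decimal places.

1.3384

Degrees of freedom: 11 + 64 + 80 = 155.
Σ(nₕ−1)sₕ² = 11·2.56 + 64·0.9409 + 80·1.4884 = 207.4496.
s²ₚ = 207.4496 / 155 = 1.338385... → 1.3384.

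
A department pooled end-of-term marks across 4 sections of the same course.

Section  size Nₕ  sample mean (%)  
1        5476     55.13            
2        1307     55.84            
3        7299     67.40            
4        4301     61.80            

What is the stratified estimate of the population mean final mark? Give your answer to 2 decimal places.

61.61

N = 18383; weights Wₕ = Nₕ/N = (0.2979, 0.0711, 0.3971, 0.2340).
x̄_st = Σ Wₕ·x̄ₕ = 0.2979·55.13 + 0.0711·55.84 + 0.3971·67.40 + 0.2340·61.80 ≈ 61.6129...
→ 61.61.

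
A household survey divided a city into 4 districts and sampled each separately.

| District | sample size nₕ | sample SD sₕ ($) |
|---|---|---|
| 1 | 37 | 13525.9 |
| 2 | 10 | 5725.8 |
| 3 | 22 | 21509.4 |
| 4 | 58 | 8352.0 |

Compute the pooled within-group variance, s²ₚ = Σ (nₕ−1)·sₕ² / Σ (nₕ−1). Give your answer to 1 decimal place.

1: (37−1)·13525.9² = 36·182949970.81 = 6586198949.16
2: (10−1)·5725.8² = 9·32784785.64 = 295063070.76
3: (22−1)·21509.4² = 21·462654288.36 = 9715740055.56
4: (58−1)·8352.0² = 57·69755904 = 3976086528
Numerator = 20573088603.48; denominator = Σ(nₕ−1) = 123.
s²ₚ = 20573088603.48/123 = 167260882.955... → 167260883.0.

167260883.0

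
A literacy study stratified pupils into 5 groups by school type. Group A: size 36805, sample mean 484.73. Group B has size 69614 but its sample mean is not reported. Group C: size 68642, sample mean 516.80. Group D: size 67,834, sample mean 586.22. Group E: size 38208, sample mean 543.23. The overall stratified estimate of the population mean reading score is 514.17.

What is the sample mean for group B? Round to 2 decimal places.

N = 36805 + 69614 + 68642 + 67834 + 38208 = 281103.
Overall total = μ·N = 514.17·281103 = 144534729.51.
Subtract the known strata: 36805·484.73 + 68642·516.80 + 67834·586.22 + 38208·543.23 = 113836052.57.
Remaining total for group B: 144534729.51 − 113836052.57 = 30698676.94.
Divide by its size: 30698676.94 / 69614 = 440.9842... → 440.98.

440.98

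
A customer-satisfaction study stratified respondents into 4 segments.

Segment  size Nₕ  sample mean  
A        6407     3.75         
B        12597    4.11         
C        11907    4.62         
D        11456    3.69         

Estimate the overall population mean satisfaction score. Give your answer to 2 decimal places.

N = 6407 + 12597 + 11907 + 11456 = 42367.
Overall mean = Σ (Nₕ/N)·x̄ₕ — weight by population share, not a simple average.
Σ Nₕx̄ₕ = 6407·3.75 + 12597·4.11 + 11907·4.62 + 11456·3.69 = 24026.25 + 51773.67 + 55010.34 + 42272.64 = 173082.9.
Divide by N: 173082.9 / 42367 = 4.0853... → 4.09.

4.09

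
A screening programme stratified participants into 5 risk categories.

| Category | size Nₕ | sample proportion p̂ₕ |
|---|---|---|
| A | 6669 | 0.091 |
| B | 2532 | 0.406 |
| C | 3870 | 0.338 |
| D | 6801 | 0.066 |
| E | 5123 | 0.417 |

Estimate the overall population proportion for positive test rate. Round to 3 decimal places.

0.221

N = 6669 + 2532 + 3870 + 6801 + 5123 = 24995.
Overall proportion = Σ (Nₕ/N)·p̂ₕ.
Σ Nₕp̂ₕ = 606.879 + 1027.992 + 1308.06 + 448.866 + 2136.291 = 5528.088.
5528.088 / 24995 = 0.22117... → 0.221.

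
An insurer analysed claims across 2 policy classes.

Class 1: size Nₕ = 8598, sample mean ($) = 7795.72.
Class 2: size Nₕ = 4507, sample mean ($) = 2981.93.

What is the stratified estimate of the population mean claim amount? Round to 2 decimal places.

6140.19

N = 8598 + 4507 = 13105.
Overall mean = Σ (Nₕ/N)·x̄ₕ — weight by population share, not a simple average.
Σ Nₕx̄ₕ = 8598·7795.72 + 4507·2981.93 = 67027600.56 + 13439558.51 = 80467159.07.
Divide by N: 80467159.07 / 13105 = 6140.1876... → 6140.19.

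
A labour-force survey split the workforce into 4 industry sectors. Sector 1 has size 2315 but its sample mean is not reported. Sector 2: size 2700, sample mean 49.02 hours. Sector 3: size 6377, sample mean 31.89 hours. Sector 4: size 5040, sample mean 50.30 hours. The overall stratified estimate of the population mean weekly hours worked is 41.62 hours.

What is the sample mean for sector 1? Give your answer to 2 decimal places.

40.89

N = 2315 + 2700 + 6377 + 5040 = 16432.
Overall total = μ·N = 41.62·16432 = 683899.84.
Subtract the known strata: 2700·49.02 + 6377·31.89 + 5040·50.30 = 589228.53.
Remaining total for sector 1: 683899.84 − 589228.53 = 94671.31.
Divide by its size: 94671.31 / 2315 = 40.8947... → 40.89.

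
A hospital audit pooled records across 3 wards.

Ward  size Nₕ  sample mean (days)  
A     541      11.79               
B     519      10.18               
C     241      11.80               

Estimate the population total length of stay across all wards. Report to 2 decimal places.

A: 541·11.79 = 6378.39
B: 519·10.18 = 5283.42
C: 241·11.80 = 2843.8
τ̂ = Σ Nₕx̄ₕ = 14505.61.

14505.61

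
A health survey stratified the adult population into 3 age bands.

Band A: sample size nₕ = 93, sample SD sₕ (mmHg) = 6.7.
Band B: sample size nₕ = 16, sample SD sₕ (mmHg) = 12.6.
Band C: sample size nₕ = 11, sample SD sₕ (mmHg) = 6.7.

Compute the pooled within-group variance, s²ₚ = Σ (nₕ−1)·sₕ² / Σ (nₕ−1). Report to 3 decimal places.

Degrees of freedom: 92 + 15 + 10 = 117.
Σ(nₕ−1)sₕ² = 92·44.89 + 15·158.76 + 10·44.89 = 6960.18.
s²ₚ = 6960.18 / 117 = 59.48872... → 59.489.

59.489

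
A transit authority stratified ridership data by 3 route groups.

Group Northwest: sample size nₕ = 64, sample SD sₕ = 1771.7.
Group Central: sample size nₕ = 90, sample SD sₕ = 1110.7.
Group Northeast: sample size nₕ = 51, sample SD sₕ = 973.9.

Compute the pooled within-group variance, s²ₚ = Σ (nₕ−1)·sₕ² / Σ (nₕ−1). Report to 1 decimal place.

1757283.8

Degrees of freedom: 63 + 89 + 50 = 202.
Σ(nₕ−1)sₕ² = 63·3138920.89 + 89·1233654.49 + 50·948481.21 = 354971326.18.
s²ₚ = 354971326.18 / 202 = 1757283.793... → 1757283.8.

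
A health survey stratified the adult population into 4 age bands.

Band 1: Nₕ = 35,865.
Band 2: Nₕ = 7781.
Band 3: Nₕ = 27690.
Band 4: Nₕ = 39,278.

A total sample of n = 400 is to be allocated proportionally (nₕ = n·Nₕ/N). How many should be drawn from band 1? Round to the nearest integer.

N = 35865 + 7781 + 27690 + 39278 = 110614.
n_1 = 400·35865/110614 = 129.694... → 130.

130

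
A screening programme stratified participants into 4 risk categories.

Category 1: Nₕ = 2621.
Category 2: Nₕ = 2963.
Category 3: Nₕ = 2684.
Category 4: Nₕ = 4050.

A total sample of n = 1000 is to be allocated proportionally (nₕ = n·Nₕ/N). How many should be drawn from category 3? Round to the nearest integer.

218

Share of category 3 = 2684/12318 = 0.21789.
Allocate 1000 × 0.21789 = 217.893... → 218.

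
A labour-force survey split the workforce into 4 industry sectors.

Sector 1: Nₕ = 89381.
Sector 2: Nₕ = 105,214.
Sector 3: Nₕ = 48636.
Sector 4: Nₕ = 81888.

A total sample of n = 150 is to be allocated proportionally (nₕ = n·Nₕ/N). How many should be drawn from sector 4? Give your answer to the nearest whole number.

38

N = 89381 + 105214 + 48636 + 81888 = 325119.
n_4 = 150·81888/325119 = 37.781... → 38.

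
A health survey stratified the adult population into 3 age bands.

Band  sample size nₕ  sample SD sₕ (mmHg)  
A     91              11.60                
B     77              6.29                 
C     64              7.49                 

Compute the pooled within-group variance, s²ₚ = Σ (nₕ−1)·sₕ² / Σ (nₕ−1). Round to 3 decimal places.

81.448

A: (91−1)·11.60² = 90·134.56 = 12110.4
B: (77−1)·6.29² = 76·39.5641 = 3006.8716
C: (64−1)·7.49² = 63·56.1001 = 3534.3063
Numerator = 18651.5779; denominator = Σ(nₕ−1) = 229.
s²ₚ = 18651.5779/229 = 81.44794... → 81.448.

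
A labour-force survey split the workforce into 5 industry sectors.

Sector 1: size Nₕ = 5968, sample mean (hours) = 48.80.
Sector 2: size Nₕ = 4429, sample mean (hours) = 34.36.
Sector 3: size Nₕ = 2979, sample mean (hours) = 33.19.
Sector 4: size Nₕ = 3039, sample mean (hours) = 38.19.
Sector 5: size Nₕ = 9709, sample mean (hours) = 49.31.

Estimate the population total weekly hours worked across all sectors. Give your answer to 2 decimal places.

Estimate total by summing Nₕ·x̄ₕ over strata.
5968·48.80 + 4429·34.36 + 2979·33.19 + 3039·38.19 + 9709·49.31 = 291238.4 + 152180.44 + 98873.01 + 116059.41 + 478750.79 = 1137102.05.

1137102.05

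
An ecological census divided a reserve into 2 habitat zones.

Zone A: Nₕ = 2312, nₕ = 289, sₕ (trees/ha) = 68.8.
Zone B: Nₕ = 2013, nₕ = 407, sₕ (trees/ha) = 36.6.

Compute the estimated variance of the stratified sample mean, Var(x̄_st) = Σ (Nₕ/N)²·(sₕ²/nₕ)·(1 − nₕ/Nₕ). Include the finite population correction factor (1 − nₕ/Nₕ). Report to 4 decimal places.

N = 4325; Wₕ = Nₕ/N.
zone A: (2312/4325)²·68.8²/289·(1 − 289/2312) = 4.0953453
zone B: (2013/4325)²·36.6²/407·(1 − 407/2013) = 0.5688331
Sum = 4.6641784 → 4.6642.

4.6642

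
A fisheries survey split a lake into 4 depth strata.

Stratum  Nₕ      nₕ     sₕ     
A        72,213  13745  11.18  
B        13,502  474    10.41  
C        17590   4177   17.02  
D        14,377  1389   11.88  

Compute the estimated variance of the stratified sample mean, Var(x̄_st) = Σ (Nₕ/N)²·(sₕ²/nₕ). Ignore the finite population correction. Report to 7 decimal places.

0.0094996

N = 117682. Term for each stratum: Wₕ²sₕ²/nₕ.
Var(x̄_st) = 0.0034241246 + 0.0030095339 + 0.0015494096 + 0.0015165164 = 0.0094995844 → 0.0094996.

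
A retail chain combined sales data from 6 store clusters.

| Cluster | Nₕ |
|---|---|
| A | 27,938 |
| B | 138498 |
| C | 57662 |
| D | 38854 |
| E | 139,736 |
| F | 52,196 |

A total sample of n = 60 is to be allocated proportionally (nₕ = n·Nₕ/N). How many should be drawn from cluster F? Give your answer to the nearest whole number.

Share of cluster F = 52196/454884 = 0.11475.
Allocate 60 × 0.11475 = 6.885... → 7.

7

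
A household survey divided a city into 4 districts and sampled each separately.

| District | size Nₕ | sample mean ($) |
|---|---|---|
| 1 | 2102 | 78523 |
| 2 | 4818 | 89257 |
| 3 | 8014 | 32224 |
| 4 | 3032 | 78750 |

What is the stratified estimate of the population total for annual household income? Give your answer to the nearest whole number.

Population total = Σ Nₕ·x̄ₕ (each stratum's size times its mean).
2102·78523 + 4818·89257 + 8014·32224 + 3032·78750 = 165055346 + 430040226 + 258243136 + 238770000 = 1092108708.

1092108708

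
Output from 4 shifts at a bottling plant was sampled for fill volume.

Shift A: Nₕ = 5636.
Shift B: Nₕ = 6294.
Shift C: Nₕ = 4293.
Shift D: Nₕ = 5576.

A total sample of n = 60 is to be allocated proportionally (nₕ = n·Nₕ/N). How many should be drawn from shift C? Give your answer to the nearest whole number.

N = 5636 + 6294 + 4293 + 5576 = 21799.
n_C = 60·4293/21799 = 11.816... → 12.

12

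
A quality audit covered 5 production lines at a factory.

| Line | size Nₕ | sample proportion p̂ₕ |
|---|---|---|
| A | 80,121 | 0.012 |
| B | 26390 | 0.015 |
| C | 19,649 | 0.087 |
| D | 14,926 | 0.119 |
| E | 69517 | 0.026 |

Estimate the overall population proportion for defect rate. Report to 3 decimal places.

0.032

Wₕ = Nₕ/N with N = 210603: 0.3804, 0.1253, 0.0933, 0.0709, 0.3301.
p̂_st = 0.3804·0.012 + 0.1253·0.015 + 0.0933·0.087 + 0.0709·0.119 + 0.3301·0.026 ≈ 0.03158... → 0.032.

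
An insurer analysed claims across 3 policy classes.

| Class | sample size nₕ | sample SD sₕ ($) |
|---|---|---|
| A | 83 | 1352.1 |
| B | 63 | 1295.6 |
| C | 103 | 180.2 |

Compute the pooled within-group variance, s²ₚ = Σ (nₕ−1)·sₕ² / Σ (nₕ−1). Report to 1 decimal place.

Degrees of freedom: 82 + 62 + 102 = 246.
Σ(nₕ−1)sₕ² = 82·1828174.41 + 62·1678579.36 + 102·32472.04 = 257294370.02.
s²ₚ = 257294370.02 / 246 = 1045912.073... → 1045912.1.

1045912.1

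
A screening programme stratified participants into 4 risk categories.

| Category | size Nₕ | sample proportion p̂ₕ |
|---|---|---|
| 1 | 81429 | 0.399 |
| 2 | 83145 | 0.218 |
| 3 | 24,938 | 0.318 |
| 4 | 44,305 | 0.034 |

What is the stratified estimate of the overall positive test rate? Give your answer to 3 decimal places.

Wₕ = Nₕ/N with N = 233817: 0.3483, 0.3556, 0.1067, 0.1895.
p̂_st = 0.3483·0.399 + 0.3556·0.218 + 0.1067·0.318 + 0.1895·0.034 ≈ 0.25684... → 0.257.

0.257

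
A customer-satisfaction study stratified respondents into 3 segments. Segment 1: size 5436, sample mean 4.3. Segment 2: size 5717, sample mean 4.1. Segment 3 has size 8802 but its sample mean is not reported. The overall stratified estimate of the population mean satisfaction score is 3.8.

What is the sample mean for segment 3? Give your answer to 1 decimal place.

N = 5436 + 5717 + 8802 = 19955.
Overall total = μ·N = 3.8·19955 = 75829.
Subtract the known strata: 5436·4.3 + 5717·4.1 = 46814.5.
Remaining total for segment 3: 75829 − 46814.5 = 29014.5.
Divide by its size: 29014.5 / 8802 = 3.296... → 3.3.

3.3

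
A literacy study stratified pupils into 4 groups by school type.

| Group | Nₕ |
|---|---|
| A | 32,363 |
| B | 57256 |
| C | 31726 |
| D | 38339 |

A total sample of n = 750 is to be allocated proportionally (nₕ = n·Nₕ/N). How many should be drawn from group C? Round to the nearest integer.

Share of group C = 31726/159684 = 0.19868.
Allocate 750 × 0.19868 = 149.010... → 149.

149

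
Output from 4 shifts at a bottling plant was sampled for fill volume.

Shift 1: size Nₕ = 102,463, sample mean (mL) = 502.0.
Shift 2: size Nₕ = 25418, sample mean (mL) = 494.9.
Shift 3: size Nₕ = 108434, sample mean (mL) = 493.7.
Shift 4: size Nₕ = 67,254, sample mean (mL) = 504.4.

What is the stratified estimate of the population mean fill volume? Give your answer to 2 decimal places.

N = 102463 + 25418 + 108434 + 67254 = 303569.
The stratified mean weights each stratum mean by its population share Nₕ/N.
Σ Nₕx̄ₕ = 102463·502.0 + 25418·494.9 + 108434·493.7 + 67254·504.4 = 51436426 + 12579368.2 + 53533865.8 + 33922917.6 = 151472577.6.
Divide by N: 151472577.6 / 303569 = 498.9725... → 498.97.

498.97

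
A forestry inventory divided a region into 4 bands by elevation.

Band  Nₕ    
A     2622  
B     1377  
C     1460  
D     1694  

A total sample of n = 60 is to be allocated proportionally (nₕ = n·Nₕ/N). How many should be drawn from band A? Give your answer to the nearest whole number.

N = 2622 + 1377 + 1460 + 1694 = 7153.
n_A = 60·2622/7153 = 21.994... → 22.

22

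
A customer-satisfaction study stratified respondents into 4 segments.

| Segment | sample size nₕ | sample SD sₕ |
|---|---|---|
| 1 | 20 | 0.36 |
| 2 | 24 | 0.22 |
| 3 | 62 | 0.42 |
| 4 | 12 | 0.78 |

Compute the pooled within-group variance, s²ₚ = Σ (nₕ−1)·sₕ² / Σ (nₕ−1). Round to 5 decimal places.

0.18446

Degrees of freedom: 19 + 23 + 61 + 11 = 114.
Σ(nₕ−1)sₕ² = 19·0.1296 + 23·0.0484 + 61·0.1764 + 11·0.6084 = 21.0284.
s²ₚ = 21.0284 / 114 = 0.1844596... → 0.18446.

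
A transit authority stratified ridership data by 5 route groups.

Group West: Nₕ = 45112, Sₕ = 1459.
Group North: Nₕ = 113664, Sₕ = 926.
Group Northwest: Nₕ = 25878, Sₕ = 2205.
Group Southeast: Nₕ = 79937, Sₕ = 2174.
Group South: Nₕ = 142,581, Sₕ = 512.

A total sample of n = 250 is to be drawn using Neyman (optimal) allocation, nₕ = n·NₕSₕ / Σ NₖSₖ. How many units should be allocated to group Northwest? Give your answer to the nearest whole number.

Σ NₕSₕ = 45112·1459 + 113664·926 + 25878·2205 + 79937·2174 + 142581·512 = 474916772.
Share for Northwest: 57060990/474916772 = 0.12015.
n_Northwest = 250 × 0.12015 = 30.037... → 30.

30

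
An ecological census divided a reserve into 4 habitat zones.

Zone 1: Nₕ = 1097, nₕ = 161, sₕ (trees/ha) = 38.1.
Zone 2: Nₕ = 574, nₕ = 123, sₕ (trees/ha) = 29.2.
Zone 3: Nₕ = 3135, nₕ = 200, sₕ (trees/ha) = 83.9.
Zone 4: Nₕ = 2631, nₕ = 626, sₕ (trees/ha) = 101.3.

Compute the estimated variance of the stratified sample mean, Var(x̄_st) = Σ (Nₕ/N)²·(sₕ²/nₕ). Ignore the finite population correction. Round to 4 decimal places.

N = 7437. Term for each stratum: Wₕ²sₕ²/nₕ.
Var(x̄_st) = 0.1961741 + 0.0412942 + 6.2542243 + 2.0515906 = 8.5432832 → 8.5433.

8.5433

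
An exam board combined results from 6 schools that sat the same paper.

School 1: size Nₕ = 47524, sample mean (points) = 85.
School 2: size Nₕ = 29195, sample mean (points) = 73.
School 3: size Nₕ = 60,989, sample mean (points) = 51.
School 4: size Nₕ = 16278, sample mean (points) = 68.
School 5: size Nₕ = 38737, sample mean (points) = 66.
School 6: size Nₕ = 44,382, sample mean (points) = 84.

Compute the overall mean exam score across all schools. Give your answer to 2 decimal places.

70.32

N = 237105; weights Wₕ = Nₕ/N = (0.2004, 0.1231, 0.2572, 0.0687, 0.1634, 0.1872).
x̄_st = Σ Wₕ·x̄ₕ = 0.2004·85 + 0.1231·73 + 0.2572·51 + 0.0687·68 + 0.1634·66 + 0.1872·84 ≈ 70.3184...
→ 70.32.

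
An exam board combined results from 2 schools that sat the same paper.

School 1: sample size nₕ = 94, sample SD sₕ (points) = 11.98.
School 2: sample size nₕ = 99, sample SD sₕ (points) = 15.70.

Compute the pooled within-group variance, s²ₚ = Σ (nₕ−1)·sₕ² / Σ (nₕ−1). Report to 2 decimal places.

196.35

1: (94−1)·11.98² = 93·143.5204 = 13347.3972
2: (99−1)·15.70² = 98·246.49 = 24156.02
Numerator = 37503.4172; denominator = Σ(nₕ−1) = 191.
s²ₚ = 37503.4172/191 = 196.3530... → 196.35.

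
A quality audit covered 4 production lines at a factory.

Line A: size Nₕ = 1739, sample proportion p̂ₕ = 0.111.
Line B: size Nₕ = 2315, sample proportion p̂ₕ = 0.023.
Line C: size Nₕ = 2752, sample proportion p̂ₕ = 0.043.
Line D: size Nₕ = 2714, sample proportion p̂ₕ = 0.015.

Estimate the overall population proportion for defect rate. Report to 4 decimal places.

0.0426

N = 1739 + 2315 + 2752 + 2714 = 9520.
Overall proportion = Σ (Nₕ/N)·p̂ₕ.
Σ Nₕp̂ₕ = 193.029 + 53.245 + 118.336 + 40.71 = 405.32.
405.32 / 9520 = 0.042576... → 0.0426.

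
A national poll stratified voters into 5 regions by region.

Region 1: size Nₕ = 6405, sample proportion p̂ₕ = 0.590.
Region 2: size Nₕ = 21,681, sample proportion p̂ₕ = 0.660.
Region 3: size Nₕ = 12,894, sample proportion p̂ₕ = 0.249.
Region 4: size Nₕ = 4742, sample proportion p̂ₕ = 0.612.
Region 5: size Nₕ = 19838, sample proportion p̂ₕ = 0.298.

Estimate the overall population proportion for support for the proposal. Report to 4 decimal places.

Wₕ = Nₕ/N with N = 65560: 0.0977, 0.3307, 0.1967, 0.0723, 0.3026.
p̂_st = 0.0977·0.590 + 0.3307·0.660 + 0.1967·0.249 + 0.0723·0.612 + 0.3026·0.298 ≈ 0.459317... → 0.4593.

0.4593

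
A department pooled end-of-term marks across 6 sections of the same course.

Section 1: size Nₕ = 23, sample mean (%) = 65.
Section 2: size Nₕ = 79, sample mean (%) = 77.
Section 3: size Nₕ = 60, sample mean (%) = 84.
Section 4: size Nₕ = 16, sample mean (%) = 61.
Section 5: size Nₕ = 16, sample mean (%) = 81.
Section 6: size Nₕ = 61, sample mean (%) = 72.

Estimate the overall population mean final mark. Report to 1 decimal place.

75.6

N = 23 + 79 + 60 + 16 + 16 + 61 = 255.
Overall mean = Σ (Nₕ/N)·x̄ₕ — weight by population share, not a simple average.
Σ Nₕx̄ₕ = 23·65 + 79·77 + 60·84 + 16·61 + 16·81 + 61·72 = 1495 + 6083 + 5040 + 976 + 1296 + 4392 = 19282.
Divide by N: 19282 / 255 = 75.616... → 75.6.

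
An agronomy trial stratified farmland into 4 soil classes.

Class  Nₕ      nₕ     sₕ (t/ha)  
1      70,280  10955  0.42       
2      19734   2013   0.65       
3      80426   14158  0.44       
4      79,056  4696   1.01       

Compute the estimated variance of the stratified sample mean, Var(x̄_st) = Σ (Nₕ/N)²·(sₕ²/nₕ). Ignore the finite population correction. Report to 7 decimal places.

N = 249496; Wₕ = Nₕ/N.
class 1: (70280/249496)²·0.42²/10955 = 0.0000012777
class 2: (19734/249496)²·0.65²/2013 = 0.0000013131
class 3: (80426/249496)²·0.44²/14158 = 0.0000014209
class 4: (79056/249496)²·1.01²/4696 = 0.0000218101
Sum = 0.0000258217 → 0.0000258.

0.0000258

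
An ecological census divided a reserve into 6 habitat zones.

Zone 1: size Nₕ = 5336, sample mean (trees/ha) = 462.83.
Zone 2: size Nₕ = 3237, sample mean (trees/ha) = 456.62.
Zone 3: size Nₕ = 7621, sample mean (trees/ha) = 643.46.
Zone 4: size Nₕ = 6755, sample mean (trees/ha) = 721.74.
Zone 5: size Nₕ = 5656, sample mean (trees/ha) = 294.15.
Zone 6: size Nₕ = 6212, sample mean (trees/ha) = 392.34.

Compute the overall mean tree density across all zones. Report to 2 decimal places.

512.04

x̄_st = (Σ Nₕx̄ₕ) / (Σ Nₕ) = (5336·462.83 + 3237·456.62 + 7621·643.46 + 6755·721.74 + 5656·294.15 + 6212·392.34) / 34817
= 17827830.66 / 34817 = 512.0438... → 512.04.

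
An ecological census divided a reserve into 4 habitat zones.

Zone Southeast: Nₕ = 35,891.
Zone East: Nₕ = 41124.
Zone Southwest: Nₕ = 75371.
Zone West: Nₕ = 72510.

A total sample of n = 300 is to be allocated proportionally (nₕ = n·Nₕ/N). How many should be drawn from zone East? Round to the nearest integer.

N = 35891 + 41124 + 75371 + 72510 = 224896.
n_East = 300·41124/224896 = 54.857... → 55.

55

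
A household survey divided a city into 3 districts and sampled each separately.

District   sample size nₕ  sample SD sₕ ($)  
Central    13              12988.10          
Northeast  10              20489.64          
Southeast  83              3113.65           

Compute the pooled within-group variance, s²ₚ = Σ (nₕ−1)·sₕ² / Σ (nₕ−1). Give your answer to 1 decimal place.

64055261.8

Central: (13−1)·12988.10² = 12·168690741.61 = 2024288899.32
Northeast: (10−1)·20489.64² = 9·419825347.3296 = 3778428125.9664
Southeast: (83−1)·3113.65² = 82·9694816.3225 = 794974938.445
Numerator = 6597691963.7314; denominator = Σ(nₕ−1) = 103.
s²ₚ = 6597691963.7314/103 = 64055261.784... → 64055261.8.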